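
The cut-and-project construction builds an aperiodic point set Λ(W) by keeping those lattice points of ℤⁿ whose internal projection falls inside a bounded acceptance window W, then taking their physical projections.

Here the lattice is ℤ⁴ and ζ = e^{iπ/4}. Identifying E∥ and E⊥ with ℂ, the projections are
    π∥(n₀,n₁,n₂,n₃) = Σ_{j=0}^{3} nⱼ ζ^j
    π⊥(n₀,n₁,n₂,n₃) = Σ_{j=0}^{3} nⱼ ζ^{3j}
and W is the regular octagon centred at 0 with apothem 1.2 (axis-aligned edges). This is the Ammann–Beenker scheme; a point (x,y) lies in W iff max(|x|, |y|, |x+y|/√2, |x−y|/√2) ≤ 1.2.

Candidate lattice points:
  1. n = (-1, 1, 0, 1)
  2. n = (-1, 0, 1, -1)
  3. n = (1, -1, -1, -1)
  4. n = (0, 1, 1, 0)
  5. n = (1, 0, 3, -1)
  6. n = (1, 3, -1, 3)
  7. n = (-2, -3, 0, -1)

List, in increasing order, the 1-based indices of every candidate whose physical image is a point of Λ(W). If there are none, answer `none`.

3, 4

Internal map: ζ^{3j} for j=0..3 gives (1,0), (−√2/2,√2/2), (0,−1), (√2/2,√2/2).
#1 (-1, 1, 0, 1): internal (-1.0000, 1.4142); octagon support 1.7071 vs apothem 1.2 → ∉ W
#2 (-1, 0, 1, -1): internal (-1.7071, -1.7071); octagon support 2.4142 vs apothem 1.2 → ∉ W
#3 (1, -1, -1, -1): internal (1.0000, -0.4142); octagon support 1.0000 vs apothem 1.2 → ∈ W
#4 (0, 1, 1, 0): internal (-0.7071, -0.2929); octagon support 0.7071 vs apothem 1.2 → ∈ W
#5 (1, 0, 3, -1): internal (0.2929, -3.7071); octagon support 3.7071 vs apothem 1.2 → ∉ W
#6 (1, 3, -1, 3): internal (1.0000, 5.2426); octagon support 5.2426 vs apothem 1.2 → ∉ W
#7 (-2, -3, 0, -1): internal (-0.5858, -2.8284); octagon support 2.8284 vs apothem 1.2 → ∉ W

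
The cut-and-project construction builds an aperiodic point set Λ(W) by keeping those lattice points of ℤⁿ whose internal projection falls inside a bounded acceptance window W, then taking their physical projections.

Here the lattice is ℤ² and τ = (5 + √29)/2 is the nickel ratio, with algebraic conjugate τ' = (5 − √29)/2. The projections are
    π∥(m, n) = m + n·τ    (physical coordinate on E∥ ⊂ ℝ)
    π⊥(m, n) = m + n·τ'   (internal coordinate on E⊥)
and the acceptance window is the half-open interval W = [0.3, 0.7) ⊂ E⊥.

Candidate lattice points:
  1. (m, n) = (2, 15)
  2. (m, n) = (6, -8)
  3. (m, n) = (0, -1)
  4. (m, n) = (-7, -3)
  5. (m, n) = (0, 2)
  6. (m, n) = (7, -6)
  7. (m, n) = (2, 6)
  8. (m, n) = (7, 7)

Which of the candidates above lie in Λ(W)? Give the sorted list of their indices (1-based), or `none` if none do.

none

Compute τ' = (5−√29)/2 = -0.1926, so π⊥(m,n) = m -0.1926·n.
candidate 1: (m,n)=(2,15) → π∥ = 2+15·τ ≈ 79.8887, π⊥ = 2+15·τ' ≈ -0.8887 ∉ [0.3, 0.7) ⇒ out
candidate 2: (m,n)=(6,-8) → π∥ = 6-8·τ ≈ -35.5407, π⊥ = 6-8·τ' ≈ 7.5407 ∉ [0.3, 0.7) ⇒ out
candidate 3: (m,n)=(0,-1) → π∥ = 0-1·τ ≈ -5.1926, π⊥ = 0-1·τ' ≈ 0.1926 ∉ [0.3, 0.7) ⇒ out
candidate 4: (m,n)=(-7,-3) → π∥ = -7-3·τ ≈ -22.5777, π⊥ = -7-3·τ' ≈ -6.4223 ∉ [0.3, 0.7) ⇒ out
candidate 5: (m,n)=(0,2) → π∥ = 0+2·τ ≈ 10.3852, π⊥ = 0+2·τ' ≈ -0.3852 ∉ [0.3, 0.7) ⇒ out
candidate 6: (m,n)=(7,-6) → π∥ = 7-6·τ ≈ -24.1555, π⊥ = 7-6·τ' ≈ 8.1555 ∉ [0.3, 0.7) ⇒ out
candidate 7: (m,n)=(2,6) → π∥ = 2+6·τ ≈ 33.1555, π⊥ = 2+6·τ' ≈ 0.8445 ∉ [0.3, 0.7) ⇒ out
candidate 8: (m,n)=(7,7) → π∥ = 7+7·τ ≈ 43.3481, π⊥ = 7+7·τ' ≈ 5.6519 ∉ [0.3, 0.7) ⇒ out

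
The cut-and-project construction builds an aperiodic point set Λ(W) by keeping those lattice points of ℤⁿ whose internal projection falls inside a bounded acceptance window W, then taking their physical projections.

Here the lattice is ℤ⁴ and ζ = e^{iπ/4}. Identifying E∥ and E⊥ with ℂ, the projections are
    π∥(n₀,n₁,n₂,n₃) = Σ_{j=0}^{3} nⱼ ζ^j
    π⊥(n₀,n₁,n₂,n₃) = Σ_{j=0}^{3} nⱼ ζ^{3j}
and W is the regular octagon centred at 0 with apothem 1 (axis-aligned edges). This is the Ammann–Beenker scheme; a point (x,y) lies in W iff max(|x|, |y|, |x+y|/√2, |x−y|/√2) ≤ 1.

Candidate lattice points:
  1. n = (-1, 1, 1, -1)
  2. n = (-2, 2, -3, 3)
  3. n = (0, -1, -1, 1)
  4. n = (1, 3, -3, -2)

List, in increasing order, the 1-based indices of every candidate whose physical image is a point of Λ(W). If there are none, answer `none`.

none

π⊥(n) = n₀ + n₁ζ³ + n₂ζ⁶ + n₃ζ⁹ where ζ = e^{iπ/4}.
#1 (-1, 1, 1, -1): internal (-2.414214, -1.000000); octagon support 2.414214 vs apothem 1 → ∉ W
#2 (-2, 2, -3, 3): internal (-1.292893, 6.535534); octagon support 6.535534 vs apothem 1 → ∉ W
#3 (0, -1, -1, 1): internal (1.414214, 1.000000); octagon support 1.707107 vs apothem 1 → ∉ W
#4 (1, 3, -3, -2): internal (-2.535534, 3.707107); octagon support 4.414214 vs apothem 1 → ∉ W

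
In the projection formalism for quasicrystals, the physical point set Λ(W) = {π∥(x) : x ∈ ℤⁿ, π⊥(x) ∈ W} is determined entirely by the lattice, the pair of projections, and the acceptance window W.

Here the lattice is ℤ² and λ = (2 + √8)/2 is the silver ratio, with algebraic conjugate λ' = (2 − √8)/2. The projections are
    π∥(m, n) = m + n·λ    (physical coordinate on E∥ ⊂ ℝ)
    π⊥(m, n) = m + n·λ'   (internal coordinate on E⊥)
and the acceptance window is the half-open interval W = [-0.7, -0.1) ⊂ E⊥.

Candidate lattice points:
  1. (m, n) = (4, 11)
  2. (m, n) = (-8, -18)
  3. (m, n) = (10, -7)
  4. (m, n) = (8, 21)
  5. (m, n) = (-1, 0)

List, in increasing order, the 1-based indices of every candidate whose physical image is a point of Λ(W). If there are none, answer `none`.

λ' = (2−√8)/2 ≈ -0.414214.
candidate 1: (m,n)=(4,11) → π∥ = 4+11·λ ≈ 30.556349, π⊥ = 4+11·λ' ≈ -0.556349 ∈ [-0.7, -0.1) ⇒ IN Λ
candidate 2: (m,n)=(-8,-18) → π∥ = -8-18·λ ≈ -51.455844, π⊥ = -8-18·λ' ≈ -0.544156 ∈ [-0.7, -0.1) ⇒ IN Λ
candidate 3: (m,n)=(10,-7) → π∥ = 10-7·λ ≈ -6.899495, π⊥ = 10-7·λ' ≈ 12.899495 ∉ [-0.7, -0.1) ⇒ out
candidate 4: (m,n)=(8,21) → π∥ = 8+21·λ ≈ 58.698485, π⊥ = 8+21·λ' ≈ -0.698485 ∈ [-0.7, -0.1) ⇒ IN Λ
candidate 5: (m,n)=(-1,0) → π∥ = -1+0·λ ≈ -1.000000, π⊥ = -1+0·λ' ≈ -1.000000 ∉ [-0.7, -0.1) ⇒ out

1, 2, 4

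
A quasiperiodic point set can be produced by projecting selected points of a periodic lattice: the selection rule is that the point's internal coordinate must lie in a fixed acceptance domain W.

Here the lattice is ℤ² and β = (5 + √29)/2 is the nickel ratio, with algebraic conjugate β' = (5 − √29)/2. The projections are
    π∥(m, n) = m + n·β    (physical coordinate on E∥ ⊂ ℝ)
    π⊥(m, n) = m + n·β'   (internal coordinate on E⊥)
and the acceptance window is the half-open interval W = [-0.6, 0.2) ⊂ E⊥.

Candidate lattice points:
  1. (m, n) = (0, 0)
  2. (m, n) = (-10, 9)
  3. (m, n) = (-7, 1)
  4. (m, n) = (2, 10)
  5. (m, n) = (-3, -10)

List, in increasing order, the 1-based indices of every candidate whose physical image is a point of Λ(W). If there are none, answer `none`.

Numerically β ≈ 5.1926 and β' = −1/β ≈ -0.1926.
candidate 1: (m,n)=(0,0) → π∥ = 0+0·β ≈ 0.0000, π⊥ = 0+0·β' ≈ 0.0000 ∈ [-0.6, 0.2) ⇒ IN Λ
candidate 2: (m,n)=(-10,9) → π∥ = -10+9·β ≈ 36.7332, π⊥ = -10+9·β' ≈ -11.7332 ∉ [-0.6, 0.2) ⇒ out
candidate 3: (m,n)=(-7,1) → π∥ = -7+1·β ≈ -1.8074, π⊥ = -7+1·β' ≈ -7.1926 ∉ [-0.6, 0.2) ⇒ out
candidate 4: (m,n)=(2,10) → π∥ = 2+10·β ≈ 53.9258, π⊥ = 2+10·β' ≈ 0.0742 ∈ [-0.6, 0.2) ⇒ IN Λ
candidate 5: (m,n)=(-3,-10) → π∥ = -3-10·β ≈ -54.9258, π⊥ = -3-10·β' ≈ -1.0742 ∉ [-0.6, 0.2) ⇒ out

1, 4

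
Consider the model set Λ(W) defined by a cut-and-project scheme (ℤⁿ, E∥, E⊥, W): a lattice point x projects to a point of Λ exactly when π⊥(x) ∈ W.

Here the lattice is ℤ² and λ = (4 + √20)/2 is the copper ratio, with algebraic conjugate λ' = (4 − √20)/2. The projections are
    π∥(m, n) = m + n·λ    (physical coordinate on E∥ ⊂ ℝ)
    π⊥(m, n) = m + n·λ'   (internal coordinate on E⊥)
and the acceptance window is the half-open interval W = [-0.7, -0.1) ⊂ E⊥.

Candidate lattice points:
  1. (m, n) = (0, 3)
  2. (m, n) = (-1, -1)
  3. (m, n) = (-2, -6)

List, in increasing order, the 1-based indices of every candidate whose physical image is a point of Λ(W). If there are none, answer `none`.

3

Compute λ' = (4−√20)/2 = -0.2361, so π⊥(m,n) = m -0.2361·n.
[1] lift (0,3): star map gives -0.7082; window check -0.7 ≤ -0.7082 < -0.1 is false → out
[2] lift (-1,-1): star map gives -0.7639; window check -0.7 ≤ -0.7639 < -0.1 is false → out
[3] lift (-2,-6): star map gives -0.5836; window check -0.7 ≤ -0.5836 < -0.1 is true → IN Λ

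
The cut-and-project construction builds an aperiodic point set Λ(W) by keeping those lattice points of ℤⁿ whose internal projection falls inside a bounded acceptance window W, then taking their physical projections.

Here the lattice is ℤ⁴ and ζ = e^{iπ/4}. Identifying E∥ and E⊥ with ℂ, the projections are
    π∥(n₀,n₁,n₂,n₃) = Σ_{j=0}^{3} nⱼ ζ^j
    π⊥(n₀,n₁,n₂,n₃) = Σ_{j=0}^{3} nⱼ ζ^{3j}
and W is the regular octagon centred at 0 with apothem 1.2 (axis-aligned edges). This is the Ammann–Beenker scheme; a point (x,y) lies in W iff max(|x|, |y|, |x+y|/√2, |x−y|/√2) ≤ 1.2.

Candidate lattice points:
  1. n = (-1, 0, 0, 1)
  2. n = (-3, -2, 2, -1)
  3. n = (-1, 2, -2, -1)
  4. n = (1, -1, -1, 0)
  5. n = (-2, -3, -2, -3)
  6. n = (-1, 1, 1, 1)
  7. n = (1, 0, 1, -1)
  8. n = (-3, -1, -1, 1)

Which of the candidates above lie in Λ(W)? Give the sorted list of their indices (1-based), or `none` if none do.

With ζ = e^{iπ/4} the internal vectors are ζ^0,ζ^3,ζ^6,ζ^9.
candidate 1: n = (-1, 0, 0, 1) → π⊥ ≈ (-0.292893, +0.707107); max(|x|,|y|,|x±y|/√2) = 0.707107 ≤ 1.2 ⇒ ∈ W
candidate 2: n = (-3, -2, 2, -1) → π⊥ ≈ (-2.292893, -4.121320); max(|x|,|y|,|x±y|/√2) = 4.535534 > 1.2 ⇒ ∉ W
candidate 3: n = (-1, 2, -2, -1) → π⊥ ≈ (-3.121320, +2.707107); max(|x|,|y|,|x±y|/√2) = 4.121320 > 1.2 ⇒ ∉ W
candidate 4: n = (1, -1, -1, 0) → π⊥ ≈ (+1.707107, +0.292893); max(|x|,|y|,|x±y|/√2) = 1.707107 > 1.2 ⇒ ∉ W
candidate 5: n = (-2, -3, -2, -3) → π⊥ ≈ (-2.000000, -2.242641); max(|x|,|y|,|x±y|/√2) = 3.000000 > 1.2 ⇒ ∉ W
candidate 6: n = (-1, 1, 1, 1) → π⊥ ≈ (-1.000000, +0.414214); max(|x|,|y|,|x±y|/√2) = 1.000000 ≤ 1.2 ⇒ ∈ W
candidate 7: n = (1, 0, 1, -1) → π⊥ ≈ (+0.292893, -1.707107); max(|x|,|y|,|x±y|/√2) = 1.707107 > 1.2 ⇒ ∉ W
candidate 8: n = (-3, -1, -1, 1) → π⊥ ≈ (-1.585786, +1.000000); max(|x|,|y|,|x±y|/√2) = 1.828427 > 1.2 ⇒ ∉ W

1, 6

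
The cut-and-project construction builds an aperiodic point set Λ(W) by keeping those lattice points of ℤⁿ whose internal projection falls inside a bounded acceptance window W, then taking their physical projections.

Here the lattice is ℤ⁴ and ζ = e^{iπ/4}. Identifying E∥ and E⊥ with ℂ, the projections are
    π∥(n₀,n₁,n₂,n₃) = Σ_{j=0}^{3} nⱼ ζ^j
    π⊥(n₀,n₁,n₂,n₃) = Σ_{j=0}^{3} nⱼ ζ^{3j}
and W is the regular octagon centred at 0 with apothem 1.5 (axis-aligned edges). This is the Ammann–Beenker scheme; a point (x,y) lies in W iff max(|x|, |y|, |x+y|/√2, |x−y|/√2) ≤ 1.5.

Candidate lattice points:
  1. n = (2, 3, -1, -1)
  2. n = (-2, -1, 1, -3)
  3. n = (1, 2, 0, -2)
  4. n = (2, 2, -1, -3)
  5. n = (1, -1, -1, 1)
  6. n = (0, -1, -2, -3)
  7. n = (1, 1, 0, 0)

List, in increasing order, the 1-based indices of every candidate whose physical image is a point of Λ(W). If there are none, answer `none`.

π⊥(n) = n₀ + n₁ζ³ + n₂ζ⁶ + n₃ζ⁹ where ζ = e^{iπ/4}.
candidate 1: n = (2, 3, -1, -1) → π⊥ ≈ (-0.82843, +2.41421); max(|x|,|y|,|x±y|/√2) = 2.41421 > 1.5 ⇒ ∉ W
candidate 2: n = (-2, -1, 1, -3) → π⊥ ≈ (-3.41421, -3.82843); max(|x|,|y|,|x±y|/√2) = 5.12132 > 1.5 ⇒ ∉ W
candidate 3: n = (1, 2, 0, -2) → π⊥ ≈ (-1.82843, +0.00000); max(|x|,|y|,|x±y|/√2) = 1.82843 > 1.5 ⇒ ∉ W
candidate 4: n = (2, 2, -1, -3) → π⊥ ≈ (-1.53553, +0.29289); max(|x|,|y|,|x±y|/√2) = 1.53553 > 1.5 ⇒ ∉ W
candidate 5: n = (1, -1, -1, 1) → π⊥ ≈ (+2.41421, +1.00000); max(|x|,|y|,|x±y|/√2) = 2.41421 > 1.5 ⇒ ∉ W
candidate 6: n = (0, -1, -2, -3) → π⊥ ≈ (-1.41421, -0.82843); max(|x|,|y|,|x±y|/√2) = 1.58579 > 1.5 ⇒ ∉ W
candidate 7: n = (1, 1, 0, 0) → π⊥ ≈ (+0.29289, +0.70711); max(|x|,|y|,|x±y|/√2) = 0.70711 ≤ 1.5 ⇒ ∈ W

7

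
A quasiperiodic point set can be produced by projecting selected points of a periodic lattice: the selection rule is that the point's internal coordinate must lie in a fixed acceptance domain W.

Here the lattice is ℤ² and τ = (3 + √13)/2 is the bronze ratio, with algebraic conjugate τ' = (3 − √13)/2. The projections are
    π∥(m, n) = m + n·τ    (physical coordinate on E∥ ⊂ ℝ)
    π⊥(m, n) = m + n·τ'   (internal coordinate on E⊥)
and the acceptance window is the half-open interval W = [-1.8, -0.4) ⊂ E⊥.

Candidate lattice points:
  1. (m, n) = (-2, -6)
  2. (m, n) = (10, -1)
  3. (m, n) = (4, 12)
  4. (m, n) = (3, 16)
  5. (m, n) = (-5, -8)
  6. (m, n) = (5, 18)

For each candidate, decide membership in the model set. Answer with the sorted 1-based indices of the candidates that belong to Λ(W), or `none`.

6

τ' = (3−√13)/2 ≈ -0.302776.
[1] lift (-2,-6): star map gives -0.183346; window check -1.8 ≤ -0.183346 < -0.4 is false → out
[2] lift (10,-1): star map gives 10.302776; window check -1.8 ≤ 10.302776 < -0.4 is false → out
[3] lift (4,12): star map gives 0.366692; window check -1.8 ≤ 0.366692 < -0.4 is false → out
[4] lift (3,16): star map gives -1.844410; window check -1.8 ≤ -1.844410 < -0.4 is false → out
[5] lift (-5,-8): star map gives -2.577795; window check -1.8 ≤ -2.577795 < -0.4 is false → out
[6] lift (5,18): star map gives -0.449961; window check -1.8 ≤ -0.449961 < -0.4 is true → IN Λ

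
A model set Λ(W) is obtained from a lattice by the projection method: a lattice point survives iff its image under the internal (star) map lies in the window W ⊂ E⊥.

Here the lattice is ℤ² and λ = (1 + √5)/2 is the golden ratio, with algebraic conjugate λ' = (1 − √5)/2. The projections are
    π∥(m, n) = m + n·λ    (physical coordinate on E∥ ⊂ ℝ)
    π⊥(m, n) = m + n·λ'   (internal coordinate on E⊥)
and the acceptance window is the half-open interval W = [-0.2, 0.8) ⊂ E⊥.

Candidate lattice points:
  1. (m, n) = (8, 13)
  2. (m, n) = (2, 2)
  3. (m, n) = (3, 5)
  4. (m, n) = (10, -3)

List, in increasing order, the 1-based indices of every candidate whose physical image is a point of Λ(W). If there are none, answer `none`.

1, 2, 3

Numerically λ ≈ 1.61803 and λ' = −1/λ ≈ -0.61803.
[1] lift (8,13): star map gives -0.03444; window check -0.2 ≤ -0.03444 < 0.8 is true → IN Λ
[2] lift (2,2): star map gives 0.76393; window check -0.2 ≤ 0.76393 < 0.8 is true → IN Λ
[3] lift (3,5): star map gives -0.09017; window check -0.2 ≤ -0.09017 < 0.8 is true → IN Λ
[4] lift (10,-3): star map gives 11.85410; window check -0.2 ≤ 11.85410 < 0.8 is false → out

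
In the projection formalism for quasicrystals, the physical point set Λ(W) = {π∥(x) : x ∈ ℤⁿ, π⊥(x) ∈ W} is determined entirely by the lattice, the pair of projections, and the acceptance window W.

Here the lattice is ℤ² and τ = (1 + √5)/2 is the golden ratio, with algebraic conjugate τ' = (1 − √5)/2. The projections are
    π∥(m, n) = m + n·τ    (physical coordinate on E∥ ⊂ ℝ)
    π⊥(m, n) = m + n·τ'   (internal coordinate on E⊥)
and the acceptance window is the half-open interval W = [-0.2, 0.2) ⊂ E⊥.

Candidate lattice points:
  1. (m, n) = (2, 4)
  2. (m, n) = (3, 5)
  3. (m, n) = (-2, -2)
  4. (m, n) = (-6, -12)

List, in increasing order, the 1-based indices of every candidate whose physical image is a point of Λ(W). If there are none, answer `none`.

Numerically τ ≈ 1.6180 and τ' = −1/τ ≈ -0.6180.
[1] lift (2,4): star map gives -0.4721; window check -0.2 ≤ -0.4721 < 0.2 is false → out
[2] lift (3,5): star map gives -0.0902; window check -0.2 ≤ -0.0902 < 0.2 is true → IN Λ
[3] lift (-2,-2): star map gives -0.7639; window check -0.2 ≤ -0.7639 < 0.2 is false → out
[4] lift (-6,-12): star map gives 1.4164; window check -0.2 ≤ 1.4164 < 0.2 is false → out

2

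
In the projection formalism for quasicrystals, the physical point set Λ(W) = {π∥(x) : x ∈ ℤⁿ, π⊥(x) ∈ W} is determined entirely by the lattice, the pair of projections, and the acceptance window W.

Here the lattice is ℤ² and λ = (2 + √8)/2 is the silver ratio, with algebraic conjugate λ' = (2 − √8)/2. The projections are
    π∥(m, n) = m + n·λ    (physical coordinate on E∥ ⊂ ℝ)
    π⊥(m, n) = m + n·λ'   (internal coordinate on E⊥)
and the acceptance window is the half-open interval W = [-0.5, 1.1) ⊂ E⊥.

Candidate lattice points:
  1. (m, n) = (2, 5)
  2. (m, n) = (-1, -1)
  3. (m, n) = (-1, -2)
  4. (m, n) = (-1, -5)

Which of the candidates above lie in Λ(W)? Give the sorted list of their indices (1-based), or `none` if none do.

1, 3, 4

Compute λ' = (2−√8)/2 = -0.414214, so π⊥(m,n) = m -0.414214·n.
#1 (2,5): internal coord 2 + (5)·λ' = -0.071068; -0.071068 ∈ [-0.5, 1.1) → IN Λ
#2 (-1,-1): internal coord -1 + (-1)·λ' = -0.585786; -0.585786 ∉ [-0.5, 1.1) → out
#3 (-1,-2): internal coord -1 + (-2)·λ' = -0.171573; -0.171573 ∈ [-0.5, 1.1) → IN Λ
#4 (-1,-5): internal coord -1 + (-5)·λ' = +1.071068; +1.071068 ∈ [-0.5, 1.1) → IN Λ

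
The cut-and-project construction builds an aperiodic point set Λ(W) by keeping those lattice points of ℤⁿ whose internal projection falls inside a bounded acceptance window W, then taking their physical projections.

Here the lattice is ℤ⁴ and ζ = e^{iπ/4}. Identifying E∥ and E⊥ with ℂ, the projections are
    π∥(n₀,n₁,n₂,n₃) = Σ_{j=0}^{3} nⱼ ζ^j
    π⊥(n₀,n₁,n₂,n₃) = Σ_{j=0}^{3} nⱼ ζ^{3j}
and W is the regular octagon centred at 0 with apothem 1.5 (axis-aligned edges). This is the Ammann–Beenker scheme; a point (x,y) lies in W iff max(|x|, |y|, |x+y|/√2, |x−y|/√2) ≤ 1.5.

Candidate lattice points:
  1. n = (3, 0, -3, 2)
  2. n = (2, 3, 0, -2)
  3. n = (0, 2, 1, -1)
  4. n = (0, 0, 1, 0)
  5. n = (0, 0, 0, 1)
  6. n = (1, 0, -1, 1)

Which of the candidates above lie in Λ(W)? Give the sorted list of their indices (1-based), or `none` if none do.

4, 5

Internal map: ζ^{3j} for j=0..3 gives (1,0), (−√2/2,√2/2), (0,−1), (√2/2,√2/2).
candidate 1: n = (3, 0, -3, 2) → π⊥ ≈ (+4.41421, +4.41421); max(|x|,|y|,|x±y|/√2) = 6.24264 > 1.5 ⇒ ∉ W
candidate 2: n = (2, 3, 0, -2) → π⊥ ≈ (-1.53553, +0.70711); max(|x|,|y|,|x±y|/√2) = 1.58579 > 1.5 ⇒ ∉ W
candidate 3: n = (0, 2, 1, -1) → π⊥ ≈ (-2.12132, -0.29289); max(|x|,|y|,|x±y|/√2) = 2.12132 > 1.5 ⇒ ∉ W
candidate 4: n = (0, 0, 1, 0) → π⊥ ≈ (+0.00000, -1.00000); max(|x|,|y|,|x±y|/√2) = 1.00000 ≤ 1.5 ⇒ ∈ W
candidate 5: n = (0, 0, 0, 1) → π⊥ ≈ (+0.70711, +0.70711); max(|x|,|y|,|x±y|/√2) = 1.00000 ≤ 1.5 ⇒ ∈ W
candidate 6: n = (1, 0, -1, 1) → π⊥ ≈ (+1.70711, +1.70711); max(|x|,|y|,|x±y|/√2) = 2.41421 > 1.5 ⇒ ∉ W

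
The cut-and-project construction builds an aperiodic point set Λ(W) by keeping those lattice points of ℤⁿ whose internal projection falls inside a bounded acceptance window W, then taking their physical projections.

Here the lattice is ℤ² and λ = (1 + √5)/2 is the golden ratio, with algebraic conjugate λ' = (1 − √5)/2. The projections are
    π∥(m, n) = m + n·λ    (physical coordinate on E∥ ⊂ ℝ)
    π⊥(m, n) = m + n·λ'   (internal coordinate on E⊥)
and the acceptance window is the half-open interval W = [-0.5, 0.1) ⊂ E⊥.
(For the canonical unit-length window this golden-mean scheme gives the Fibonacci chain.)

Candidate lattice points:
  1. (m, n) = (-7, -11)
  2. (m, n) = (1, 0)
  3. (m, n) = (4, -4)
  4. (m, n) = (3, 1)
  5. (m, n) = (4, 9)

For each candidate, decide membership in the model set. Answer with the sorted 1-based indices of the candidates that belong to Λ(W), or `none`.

1

Numerically λ ≈ 1.61803 and λ' = −1/λ ≈ -0.61803.
[1] lift (-7,-11): star map gives -0.20163; window check -0.5 ≤ -0.20163 < 0.1 is true → IN Λ
[2] lift (1,0): star map gives 1.00000; window check -0.5 ≤ 1.00000 < 0.1 is false → out
[3] lift (4,-4): star map gives 6.47214; window check -0.5 ≤ 6.47214 < 0.1 is false → out
[4] lift (3,1): star map gives 2.38197; window check -0.5 ≤ 2.38197 < 0.1 is false → out
[5] lift (4,9): star map gives -1.56231; window check -0.5 ≤ -1.56231 < 0.1 is false → out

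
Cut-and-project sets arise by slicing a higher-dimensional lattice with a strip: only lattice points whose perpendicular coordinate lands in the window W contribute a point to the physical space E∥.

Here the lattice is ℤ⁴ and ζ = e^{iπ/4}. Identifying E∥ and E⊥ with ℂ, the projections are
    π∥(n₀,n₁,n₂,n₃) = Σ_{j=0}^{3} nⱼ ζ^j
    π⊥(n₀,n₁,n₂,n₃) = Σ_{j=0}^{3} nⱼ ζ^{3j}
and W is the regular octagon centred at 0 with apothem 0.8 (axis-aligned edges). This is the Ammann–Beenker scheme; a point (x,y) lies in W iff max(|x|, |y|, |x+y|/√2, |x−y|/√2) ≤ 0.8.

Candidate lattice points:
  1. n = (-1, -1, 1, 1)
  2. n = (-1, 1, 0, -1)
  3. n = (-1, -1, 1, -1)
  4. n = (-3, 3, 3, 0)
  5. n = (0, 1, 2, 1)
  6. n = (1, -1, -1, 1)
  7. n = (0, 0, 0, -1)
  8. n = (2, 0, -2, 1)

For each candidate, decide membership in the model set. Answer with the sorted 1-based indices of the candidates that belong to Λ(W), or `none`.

5

π⊥(n) = n₀ + n₁ζ³ + n₂ζ⁶ + n₃ζ⁹ where ζ = e^{iπ/4}.
#1 (-1, -1, 1, 1): internal (0.4142, -1.0000); octagon support 1.0000 vs apothem 0.8 → ∉ W
#2 (-1, 1, 0, -1): internal (-2.4142, 0.0000); octagon support 2.4142 vs apothem 0.8 → ∉ W
#3 (-1, -1, 1, -1): internal (-1.0000, -2.4142); octagon support 2.4142 vs apothem 0.8 → ∉ W
#4 (-3, 3, 3, 0): internal (-5.1213, -0.8787); octagon support 5.1213 vs apothem 0.8 → ∉ W
#5 (0, 1, 2, 1): internal (0.0000, -0.5858); octagon support 0.5858 vs apothem 0.8 → ∈ W
#6 (1, -1, -1, 1): internal (2.4142, 1.0000); octagon support 2.4142 vs apothem 0.8 → ∉ W
#7 (0, 0, 0, -1): internal (-0.7071, -0.7071); octagon support 1.0000 vs apothem 0.8 → ∉ W
#8 (2, 0, -2, 1): internal (2.7071, 2.7071); octagon support 3.8284 vs apothem 0.8 → ∉ W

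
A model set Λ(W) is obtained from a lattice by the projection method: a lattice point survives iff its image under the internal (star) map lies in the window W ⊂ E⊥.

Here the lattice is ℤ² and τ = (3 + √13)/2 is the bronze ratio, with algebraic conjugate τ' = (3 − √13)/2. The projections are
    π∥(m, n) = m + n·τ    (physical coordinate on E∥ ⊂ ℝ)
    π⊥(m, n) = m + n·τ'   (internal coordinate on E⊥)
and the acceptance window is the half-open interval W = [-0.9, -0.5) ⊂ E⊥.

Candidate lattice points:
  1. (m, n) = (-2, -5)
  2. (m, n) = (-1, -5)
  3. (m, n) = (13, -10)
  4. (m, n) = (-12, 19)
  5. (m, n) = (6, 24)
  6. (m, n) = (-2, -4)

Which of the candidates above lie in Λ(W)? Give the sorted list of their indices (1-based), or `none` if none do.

6

Numerically τ ≈ 3.30278 and τ' = −1/τ ≈ -0.30278.
[1] lift (-2,-5): star map gives -0.48612; window check -0.9 ≤ -0.48612 < -0.5 is false → out
[2] lift (-1,-5): star map gives 0.51388; window check -0.9 ≤ 0.51388 < -0.5 is false → out
[3] lift (13,-10): star map gives 16.02776; window check -0.9 ≤ 16.02776 < -0.5 is false → out
[4] lift (-12,19): star map gives -17.75274; window check -0.9 ≤ -17.75274 < -0.5 is false → out
[5] lift (6,24): star map gives -1.26662; window check -0.9 ≤ -1.26662 < -0.5 is false → out
[6] lift (-2,-4): star map gives -0.78890; window check -0.9 ≤ -0.78890 < -0.5 is true → IN Λ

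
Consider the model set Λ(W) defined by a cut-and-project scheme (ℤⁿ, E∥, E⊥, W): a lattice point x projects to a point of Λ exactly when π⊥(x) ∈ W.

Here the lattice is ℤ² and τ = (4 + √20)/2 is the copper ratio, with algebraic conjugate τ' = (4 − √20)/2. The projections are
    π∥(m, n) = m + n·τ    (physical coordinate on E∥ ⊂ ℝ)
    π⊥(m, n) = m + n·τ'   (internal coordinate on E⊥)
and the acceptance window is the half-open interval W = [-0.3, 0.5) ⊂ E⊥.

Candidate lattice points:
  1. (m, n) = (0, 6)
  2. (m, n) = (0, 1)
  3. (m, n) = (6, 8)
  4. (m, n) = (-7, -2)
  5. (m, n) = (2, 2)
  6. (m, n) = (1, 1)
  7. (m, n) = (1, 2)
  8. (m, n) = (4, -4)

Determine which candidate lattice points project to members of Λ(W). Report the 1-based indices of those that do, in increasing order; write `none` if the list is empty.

Compute τ' = (4−√20)/2 = -0.236068, so π⊥(m,n) = m -0.236068·n.
candidate 1: (m,n)=(0,6) → π∥ = 0+6·τ ≈ 25.416408, π⊥ = 0+6·τ' ≈ -1.416408 ∉ [-0.3, 0.5) ⇒ out
candidate 2: (m,n)=(0,1) → π∥ = 0+1·τ ≈ 4.236068, π⊥ = 0+1·τ' ≈ -0.236068 ∈ [-0.3, 0.5) ⇒ IN Λ
candidate 3: (m,n)=(6,8) → π∥ = 6+8·τ ≈ 39.888544, π⊥ = 6+8·τ' ≈ 4.111456 ∉ [-0.3, 0.5) ⇒ out
candidate 4: (m,n)=(-7,-2) → π∥ = -7-2·τ ≈ -15.472136, π⊥ = -7-2·τ' ≈ -6.527864 ∉ [-0.3, 0.5) ⇒ out
candidate 5: (m,n)=(2,2) → π∥ = 2+2·τ ≈ 10.472136, π⊥ = 2+2·τ' ≈ 1.527864 ∉ [-0.3, 0.5) ⇒ out
candidate 6: (m,n)=(1,1) → π∥ = 1+1·τ ≈ 5.236068, π⊥ = 1+1·τ' ≈ 0.763932 ∉ [-0.3, 0.5) ⇒ out
candidate 7: (m,n)=(1,2) → π∥ = 1+2·τ ≈ 9.472136, π⊥ = 1+2·τ' ≈ 0.527864 ∉ [-0.3, 0.5) ⇒ out
candidate 8: (m,n)=(4,-4) → π∥ = 4-4·τ ≈ -12.944272, π⊥ = 4-4·τ' ≈ 4.944272 ∉ [-0.3, 0.5) ⇒ out

2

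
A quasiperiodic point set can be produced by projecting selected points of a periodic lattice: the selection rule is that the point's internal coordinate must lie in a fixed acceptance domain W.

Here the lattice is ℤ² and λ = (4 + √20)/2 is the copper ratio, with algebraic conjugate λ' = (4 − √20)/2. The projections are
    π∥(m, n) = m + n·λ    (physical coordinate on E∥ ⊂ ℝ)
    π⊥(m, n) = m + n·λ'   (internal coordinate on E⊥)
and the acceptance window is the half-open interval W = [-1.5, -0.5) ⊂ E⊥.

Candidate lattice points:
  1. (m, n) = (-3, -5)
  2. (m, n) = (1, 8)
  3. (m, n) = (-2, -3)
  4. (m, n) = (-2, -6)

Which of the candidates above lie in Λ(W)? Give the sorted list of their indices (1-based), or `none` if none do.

Compute λ' = (4−√20)/2 = -0.2361, so π⊥(m,n) = m -0.2361·n.
[1] lift (-3,-5): star map gives -1.8197; window check -1.5 ≤ -1.8197 < -0.5 is false → out
[2] lift (1,8): star map gives -0.8885; window check -1.5 ≤ -0.8885 < -0.5 is true → IN Λ
[3] lift (-2,-3): star map gives -1.2918; window check -1.5 ≤ -1.2918 < -0.5 is true → IN Λ
[4] lift (-2,-6): star map gives -0.5836; window check -1.5 ≤ -0.5836 < -0.5 is true → IN Λ

2, 3, 4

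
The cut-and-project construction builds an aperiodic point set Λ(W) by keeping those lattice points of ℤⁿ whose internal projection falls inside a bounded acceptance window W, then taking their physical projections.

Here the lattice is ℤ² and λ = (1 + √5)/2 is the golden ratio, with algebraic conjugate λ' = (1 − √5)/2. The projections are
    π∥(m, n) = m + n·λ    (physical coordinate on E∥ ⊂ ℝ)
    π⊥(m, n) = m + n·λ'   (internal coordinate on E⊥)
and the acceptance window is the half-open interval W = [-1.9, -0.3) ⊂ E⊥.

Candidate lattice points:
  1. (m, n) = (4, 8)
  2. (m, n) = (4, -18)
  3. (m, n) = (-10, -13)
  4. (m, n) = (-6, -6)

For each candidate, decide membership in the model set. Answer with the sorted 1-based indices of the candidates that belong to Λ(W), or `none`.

1

Numerically λ ≈ 1.6180 and λ' = −1/λ ≈ -0.6180.
#1 (4,8): internal coord 4 + (8)·λ' = -0.9443; -0.9443 ∈ [-1.9, -0.3) → IN Λ
#2 (4,-18): internal coord 4 + (-18)·λ' = +15.1246; +15.1246 ∉ [-1.9, -0.3) → out
#3 (-10,-13): internal coord -10 + (-13)·λ' = -1.9656; -1.9656 ∉ [-1.9, -0.3) → out
#4 (-6,-6): internal coord -6 + (-6)·λ' = -2.2918; -2.2918 ∉ [-1.9, -0.3) → out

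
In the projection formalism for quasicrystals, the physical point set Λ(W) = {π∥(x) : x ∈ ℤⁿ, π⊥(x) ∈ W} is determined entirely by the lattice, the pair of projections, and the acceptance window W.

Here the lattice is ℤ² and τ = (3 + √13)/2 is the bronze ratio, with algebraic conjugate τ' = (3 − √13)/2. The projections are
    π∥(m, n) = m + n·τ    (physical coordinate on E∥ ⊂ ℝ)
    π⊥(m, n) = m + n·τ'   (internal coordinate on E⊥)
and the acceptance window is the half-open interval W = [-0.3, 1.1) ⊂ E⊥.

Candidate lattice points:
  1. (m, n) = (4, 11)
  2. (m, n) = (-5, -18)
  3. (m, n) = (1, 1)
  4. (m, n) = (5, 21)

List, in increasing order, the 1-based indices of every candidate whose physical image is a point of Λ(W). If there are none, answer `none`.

τ' = (3−√13)/2 ≈ -0.30278.
#1 (4,11): internal coord 4 + (11)·τ' = +0.66947; +0.66947 ∈ [-0.3, 1.1) → IN Λ
#2 (-5,-18): internal coord -5 + (-18)·τ' = +0.44996; +0.44996 ∈ [-0.3, 1.1) → IN Λ
#3 (1,1): internal coord 1 + (1)·τ' = +0.69722; +0.69722 ∈ [-0.3, 1.1) → IN Λ
#4 (5,21): internal coord 5 + (21)·τ' = -1.35829; -1.35829 ∉ [-0.3, 1.1) → out

1, 2, 3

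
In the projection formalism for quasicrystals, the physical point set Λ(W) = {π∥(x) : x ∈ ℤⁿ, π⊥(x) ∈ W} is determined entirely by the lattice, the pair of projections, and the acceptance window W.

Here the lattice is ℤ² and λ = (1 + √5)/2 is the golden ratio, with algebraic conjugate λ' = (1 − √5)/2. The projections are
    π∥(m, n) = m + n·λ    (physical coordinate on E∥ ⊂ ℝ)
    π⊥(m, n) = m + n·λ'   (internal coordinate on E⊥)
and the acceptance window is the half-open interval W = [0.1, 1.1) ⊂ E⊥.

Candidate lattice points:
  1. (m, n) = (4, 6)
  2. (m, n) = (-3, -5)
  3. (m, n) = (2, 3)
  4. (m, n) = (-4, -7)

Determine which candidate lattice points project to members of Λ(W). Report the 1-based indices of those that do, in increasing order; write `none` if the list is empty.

1, 3, 4

Numerically λ ≈ 1.6180 and λ' = −1/λ ≈ -0.6180.
candidate 1: (m,n)=(4,6) → π∥ = 4+6·λ ≈ 13.7082, π⊥ = 4+6·λ' ≈ 0.2918 ∈ [0.1, 1.1) ⇒ IN Λ
candidate 2: (m,n)=(-3,-5) → π∥ = -3-5·λ ≈ -11.0902, π⊥ = -3-5·λ' ≈ 0.0902 ∉ [0.1, 1.1) ⇒ out
candidate 3: (m,n)=(2,3) → π∥ = 2+3·λ ≈ 6.8541, π⊥ = 2+3·λ' ≈ 0.1459 ∈ [0.1, 1.1) ⇒ IN Λ
candidate 4: (m,n)=(-4,-7) → π∥ = -4-7·λ ≈ -15.3262, π⊥ = -4-7·λ' ≈ 0.3262 ∈ [0.1, 1.1) ⇒ IN Λ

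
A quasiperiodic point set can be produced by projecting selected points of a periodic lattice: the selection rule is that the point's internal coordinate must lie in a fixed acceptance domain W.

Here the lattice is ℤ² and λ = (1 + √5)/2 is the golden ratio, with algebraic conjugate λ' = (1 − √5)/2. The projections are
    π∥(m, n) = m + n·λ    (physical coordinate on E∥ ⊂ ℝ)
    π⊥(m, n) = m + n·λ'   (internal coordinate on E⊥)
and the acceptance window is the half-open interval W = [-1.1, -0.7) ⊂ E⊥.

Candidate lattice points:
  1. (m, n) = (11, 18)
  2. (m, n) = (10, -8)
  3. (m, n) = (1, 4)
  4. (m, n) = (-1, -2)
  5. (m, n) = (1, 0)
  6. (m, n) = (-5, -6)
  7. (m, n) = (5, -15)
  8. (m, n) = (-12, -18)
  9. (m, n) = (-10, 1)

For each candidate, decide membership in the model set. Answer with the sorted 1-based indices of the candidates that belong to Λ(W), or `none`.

8

λ' = (1−√5)/2 ≈ -0.61803.
candidate 1: (m,n)=(11,18) → π∥ = 11+18·λ ≈ 40.12461, π⊥ = 11+18·λ' ≈ -0.12461 ∉ [-1.1, -0.7) ⇒ out
candidate 2: (m,n)=(10,-8) → π∥ = 10-8·λ ≈ -2.94427, π⊥ = 10-8·λ' ≈ 14.94427 ∉ [-1.1, -0.7) ⇒ out
candidate 3: (m,n)=(1,4) → π∥ = 1+4·λ ≈ 7.47214, π⊥ = 1+4·λ' ≈ -1.47214 ∉ [-1.1, -0.7) ⇒ out
candidate 4: (m,n)=(-1,-2) → π∥ = -1-2·λ ≈ -4.23607, π⊥ = -1-2·λ' ≈ 0.23607 ∉ [-1.1, -0.7) ⇒ out
candidate 5: (m,n)=(1,0) → π∥ = 1+0·λ ≈ 1.00000, π⊥ = 1+0·λ' ≈ 1.00000 ∉ [-1.1, -0.7) ⇒ out
candidate 6: (m,n)=(-5,-6) → π∥ = -5-6·λ ≈ -14.70820, π⊥ = -5-6·λ' ≈ -1.29180 ∉ [-1.1, -0.7) ⇒ out
candidate 7: (m,n)=(5,-15) → π∥ = 5-15·λ ≈ -19.27051, π⊥ = 5-15·λ' ≈ 14.27051 ∉ [-1.1, -0.7) ⇒ out
candidate 8: (m,n)=(-12,-18) → π∥ = -12-18·λ ≈ -41.12461, π⊥ = -12-18·λ' ≈ -0.87539 ∈ [-1.1, -0.7) ⇒ IN Λ
candidate 9: (m,n)=(-10,1) → π∥ = -10+1·λ ≈ -8.38197, π⊥ = -10+1·λ' ≈ -10.61803 ∉ [-1.1, -0.7) ⇒ out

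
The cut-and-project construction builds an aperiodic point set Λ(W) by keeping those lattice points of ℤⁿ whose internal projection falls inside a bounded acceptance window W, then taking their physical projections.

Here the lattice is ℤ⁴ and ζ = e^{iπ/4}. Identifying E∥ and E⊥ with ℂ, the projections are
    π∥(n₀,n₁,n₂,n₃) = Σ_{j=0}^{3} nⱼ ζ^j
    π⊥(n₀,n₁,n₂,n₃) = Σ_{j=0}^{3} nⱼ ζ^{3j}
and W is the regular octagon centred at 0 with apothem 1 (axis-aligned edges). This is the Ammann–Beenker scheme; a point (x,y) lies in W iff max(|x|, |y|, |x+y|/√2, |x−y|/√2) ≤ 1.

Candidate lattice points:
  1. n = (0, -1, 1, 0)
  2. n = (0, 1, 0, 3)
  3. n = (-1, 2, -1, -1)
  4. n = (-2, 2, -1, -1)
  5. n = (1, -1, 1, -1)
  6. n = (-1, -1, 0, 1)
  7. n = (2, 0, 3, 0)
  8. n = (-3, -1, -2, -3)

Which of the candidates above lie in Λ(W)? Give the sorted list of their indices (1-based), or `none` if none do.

π⊥(n) = n₀ + n₁ζ³ + n₂ζ⁶ + n₃ζ⁹ where ζ = e^{iπ/4}.
#1 (0, -1, 1, 0): internal (0.70711, -1.70711); octagon support 1.70711 vs apothem 1 → ∉ W
#2 (0, 1, 0, 3): internal (1.41421, 2.82843); octagon support 3.00000 vs apothem 1 → ∉ W
#3 (-1, 2, -1, -1): internal (-3.12132, 1.70711); octagon support 3.41421 vs apothem 1 → ∉ W
#4 (-2, 2, -1, -1): internal (-4.12132, 1.70711); octagon support 4.12132 vs apothem 1 → ∉ W
#5 (1, -1, 1, -1): internal (1.00000, -2.41421); octagon support 2.41421 vs apothem 1 → ∉ W
#6 (-1, -1, 0, 1): internal (0.41421, 0.00000); octagon support 0.41421 vs apothem 1 → ∈ W
#7 (2, 0, 3, 0): internal (2.00000, -3.00000); octagon support 3.53553 vs apothem 1 → ∉ W
#8 (-3, -1, -2, -3): internal (-4.41421, -0.82843); octagon support 4.41421 vs apothem 1 → ∉ W

6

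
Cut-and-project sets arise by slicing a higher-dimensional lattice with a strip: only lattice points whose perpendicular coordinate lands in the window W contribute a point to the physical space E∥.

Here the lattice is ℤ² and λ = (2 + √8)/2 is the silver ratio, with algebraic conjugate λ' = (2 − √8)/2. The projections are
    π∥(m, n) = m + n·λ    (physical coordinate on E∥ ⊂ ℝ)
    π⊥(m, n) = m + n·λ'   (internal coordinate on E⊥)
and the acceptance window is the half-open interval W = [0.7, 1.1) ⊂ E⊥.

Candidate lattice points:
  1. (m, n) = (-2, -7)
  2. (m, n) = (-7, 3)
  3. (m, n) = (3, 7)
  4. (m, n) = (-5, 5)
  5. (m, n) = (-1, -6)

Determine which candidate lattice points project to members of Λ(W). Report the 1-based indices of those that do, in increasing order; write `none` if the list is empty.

Numerically λ ≈ 2.4142 and λ' = −1/λ ≈ -0.4142.
#1 (-2,-7): internal coord -2 + (-7)·λ' = +0.8995; +0.8995 ∈ [0.7, 1.1) → IN Λ
#2 (-7,3): internal coord -7 + (3)·λ' = -8.2426; -8.2426 ∉ [0.7, 1.1) → out
#3 (3,7): internal coord 3 + (7)·λ' = +0.1005; +0.1005 ∉ [0.7, 1.1) → out
#4 (-5,5): internal coord -5 + (5)·λ' = -7.0711; -7.0711 ∉ [0.7, 1.1) → out
#5 (-1,-6): internal coord -1 + (-6)·λ' = +1.4853; +1.4853 ∉ [0.7, 1.1) → out

1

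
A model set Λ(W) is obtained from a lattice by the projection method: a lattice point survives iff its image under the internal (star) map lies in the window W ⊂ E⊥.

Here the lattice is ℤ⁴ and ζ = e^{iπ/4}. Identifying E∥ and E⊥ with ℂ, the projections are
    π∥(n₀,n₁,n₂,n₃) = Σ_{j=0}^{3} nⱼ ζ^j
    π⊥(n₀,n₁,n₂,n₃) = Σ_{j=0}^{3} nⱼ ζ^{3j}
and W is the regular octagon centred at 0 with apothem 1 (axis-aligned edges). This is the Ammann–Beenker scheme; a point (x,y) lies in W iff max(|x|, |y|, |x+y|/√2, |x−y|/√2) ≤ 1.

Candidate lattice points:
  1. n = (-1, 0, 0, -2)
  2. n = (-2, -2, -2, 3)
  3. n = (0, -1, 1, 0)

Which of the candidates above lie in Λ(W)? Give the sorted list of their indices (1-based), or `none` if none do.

none

π⊥(n) = n₀ + n₁ζ³ + n₂ζ⁶ + n₃ζ⁹ where ζ = e^{iπ/4}.
#1 (-1, 0, 0, -2): internal (-2.41421, -1.41421); octagon support 2.70711 vs apothem 1 → ∉ W
#2 (-2, -2, -2, 3): internal (1.53553, 2.70711); octagon support 3.00000 vs apothem 1 → ∉ W
#3 (0, -1, 1, 0): internal (0.70711, -1.70711); octagon support 1.70711 vs apothem 1 → ∉ W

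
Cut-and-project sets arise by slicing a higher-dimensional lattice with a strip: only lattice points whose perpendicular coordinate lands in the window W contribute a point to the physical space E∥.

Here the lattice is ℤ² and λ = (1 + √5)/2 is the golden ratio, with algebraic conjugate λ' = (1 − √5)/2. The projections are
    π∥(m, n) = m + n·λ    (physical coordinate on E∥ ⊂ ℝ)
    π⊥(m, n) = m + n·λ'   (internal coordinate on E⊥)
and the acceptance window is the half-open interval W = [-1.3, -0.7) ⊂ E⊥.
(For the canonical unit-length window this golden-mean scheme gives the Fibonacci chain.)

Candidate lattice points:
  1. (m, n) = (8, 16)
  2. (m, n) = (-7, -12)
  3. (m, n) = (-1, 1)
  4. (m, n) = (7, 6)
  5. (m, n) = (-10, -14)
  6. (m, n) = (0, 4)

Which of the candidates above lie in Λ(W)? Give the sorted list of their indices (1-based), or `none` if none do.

none

Numerically λ ≈ 1.618034 and λ' = −1/λ ≈ -0.618034.
[1] lift (8,16): star map gives -1.888544; window check -1.3 ≤ -1.888544 < -0.7 is false → out
[2] lift (-7,-12): star map gives 0.416408; window check -1.3 ≤ 0.416408 < -0.7 is false → out
[3] lift (-1,1): star map gives -1.618034; window check -1.3 ≤ -1.618034 < -0.7 is false → out
[4] lift (7,6): star map gives 3.291796; window check -1.3 ≤ 3.291796 < -0.7 is false → out
[5] lift (-10,-14): star map gives -1.347524; window check -1.3 ≤ -1.347524 < -0.7 is false → out
[6] lift (0,4): star map gives -2.472136; window check -1.3 ≤ -2.472136 < -0.7 is false → out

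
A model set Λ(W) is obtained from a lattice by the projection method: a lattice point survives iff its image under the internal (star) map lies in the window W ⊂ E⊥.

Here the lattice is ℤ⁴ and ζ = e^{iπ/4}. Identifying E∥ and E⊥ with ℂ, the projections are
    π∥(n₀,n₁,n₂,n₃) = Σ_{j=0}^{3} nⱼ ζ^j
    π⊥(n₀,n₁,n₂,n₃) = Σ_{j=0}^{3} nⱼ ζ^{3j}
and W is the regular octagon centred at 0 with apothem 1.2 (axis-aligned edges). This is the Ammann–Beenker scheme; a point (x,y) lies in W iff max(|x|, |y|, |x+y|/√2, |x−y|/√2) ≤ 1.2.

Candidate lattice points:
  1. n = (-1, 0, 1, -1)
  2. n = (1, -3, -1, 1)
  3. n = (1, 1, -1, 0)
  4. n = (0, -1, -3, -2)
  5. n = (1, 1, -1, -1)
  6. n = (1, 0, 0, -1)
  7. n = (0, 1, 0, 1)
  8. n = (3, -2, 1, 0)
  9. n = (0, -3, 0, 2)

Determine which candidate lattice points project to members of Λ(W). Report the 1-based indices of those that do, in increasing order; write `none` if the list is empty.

4, 5, 6

π⊥(n) = n₀ + n₁ζ³ + n₂ζ⁶ + n₃ζ⁹ where ζ = e^{iπ/4}.
#1 (-1, 0, 1, -1): internal (-1.70711, -1.70711); octagon support 2.41421 vs apothem 1.2 → ∉ W
#2 (1, -3, -1, 1): internal (3.82843, -0.41421); octagon support 3.82843 vs apothem 1.2 → ∉ W
#3 (1, 1, -1, 0): internal (0.29289, 1.70711); octagon support 1.70711 vs apothem 1.2 → ∉ W
#4 (0, -1, -3, -2): internal (-0.70711, 0.87868); octagon support 1.12132 vs apothem 1.2 → ∈ W
#5 (1, 1, -1, -1): internal (-0.41421, 1.00000); octagon support 1.00000 vs apothem 1.2 → ∈ W
#6 (1, 0, 0, -1): internal (0.29289, -0.70711); octagon support 0.70711 vs apothem 1.2 → ∈ W
#7 (0, 1, 0, 1): internal (0.00000, 1.41421); octagon support 1.41421 vs apothem 1.2 → ∉ W
#8 (3, -2, 1, 0): internal (4.41421, -2.41421); octagon support 4.82843 vs apothem 1.2 → ∉ W
#9 (0, -3, 0, 2): internal (3.53553, -0.70711); octagon support 3.53553 vs apothem 1.2 → ∉ W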